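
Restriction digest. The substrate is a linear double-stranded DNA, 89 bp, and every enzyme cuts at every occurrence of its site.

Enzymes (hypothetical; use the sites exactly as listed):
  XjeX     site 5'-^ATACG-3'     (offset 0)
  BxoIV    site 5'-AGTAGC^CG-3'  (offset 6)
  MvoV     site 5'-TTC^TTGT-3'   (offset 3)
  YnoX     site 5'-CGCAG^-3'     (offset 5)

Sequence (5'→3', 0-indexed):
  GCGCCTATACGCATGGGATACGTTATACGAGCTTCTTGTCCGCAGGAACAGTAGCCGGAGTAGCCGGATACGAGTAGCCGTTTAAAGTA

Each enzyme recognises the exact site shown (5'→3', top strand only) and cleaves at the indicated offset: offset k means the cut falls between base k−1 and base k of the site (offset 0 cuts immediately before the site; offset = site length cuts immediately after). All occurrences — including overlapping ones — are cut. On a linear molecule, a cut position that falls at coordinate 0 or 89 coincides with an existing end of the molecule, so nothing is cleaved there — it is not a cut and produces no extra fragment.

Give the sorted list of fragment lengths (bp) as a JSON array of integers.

Scan for sites:
  XjeX ATACG/0: at [6, 17, 24, 67] ⇒ [6, 17, 24, 67]
  BxoIV AGTAGCCG/6: at [49, 58, 72] ⇒ [55, 64, 78]
  MvoV TTCTTGT/3: at [32] ⇒ [35]
  YnoX CGCAG/5: at [40] ⇒ [45]

All cut coordinates (distinct, sorted): [6, 17, 24, 35, 45, 55, 64, 67, 78]

Fragment lengths:
  [0,6): 6 bp
  [6,17): 11 bp
  [17,24): 7 bp
  [24,35): 11 bp
  [35,45): 10 bp
  [45,55): 10 bp
  [55,64): 9 bp
  [64,67): 3 bp
  [67,78): 11 bp
  [78,89): 11 bp

[3,6,7,9,10,10,11,11,11,11]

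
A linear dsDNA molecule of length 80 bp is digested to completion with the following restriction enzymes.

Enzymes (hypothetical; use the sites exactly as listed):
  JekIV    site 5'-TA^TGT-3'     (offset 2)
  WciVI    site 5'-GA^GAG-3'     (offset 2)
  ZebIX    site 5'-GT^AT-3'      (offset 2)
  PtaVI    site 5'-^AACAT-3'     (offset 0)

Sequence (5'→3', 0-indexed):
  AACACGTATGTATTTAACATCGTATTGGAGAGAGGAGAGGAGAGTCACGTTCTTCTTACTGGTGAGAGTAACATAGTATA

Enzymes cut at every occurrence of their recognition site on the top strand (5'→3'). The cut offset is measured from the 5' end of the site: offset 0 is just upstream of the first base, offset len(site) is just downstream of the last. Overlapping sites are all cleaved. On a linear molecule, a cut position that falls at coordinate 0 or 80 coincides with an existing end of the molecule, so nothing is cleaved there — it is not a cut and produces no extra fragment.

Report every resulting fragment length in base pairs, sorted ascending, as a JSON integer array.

[1,2,3,3,4,4,5,5,6,7,8,8,24]

Per-enzyme occurrences:
  JekIV (TATGT, off=2): starts [6] → cuts [8]
  WciVI (GAGAG, off=2): starts [27, 29, 34, 39, 63] → cuts [29, 31, 36, 41, 65]
  ZebIX (GTAT, off=2): starts [5, 9, 21, 75] → cuts [7, 11, 23, 77]
  PtaVI (AACAT, off=0): starts [15, 69] → cuts [15, 69]

Pooled cuts: [7, 8, 11, 15, 23, 29, 31, 36, 41, 65, 69, 77]

Fragment lengths:
  [0,7): 7 bp
  [7,8): 1 bp
  [8,11): 3 bp
  [11,15): 4 bp
  [15,23): 8 bp
  [23,29): 6 bp
  [29,31): 2 bp
  [31,36): 5 bp
  [36,41): 5 bp
  [41,65): 24 bp
  [65,69): 4 bp
  [69,77): 8 bp
  [77,80): 3 bp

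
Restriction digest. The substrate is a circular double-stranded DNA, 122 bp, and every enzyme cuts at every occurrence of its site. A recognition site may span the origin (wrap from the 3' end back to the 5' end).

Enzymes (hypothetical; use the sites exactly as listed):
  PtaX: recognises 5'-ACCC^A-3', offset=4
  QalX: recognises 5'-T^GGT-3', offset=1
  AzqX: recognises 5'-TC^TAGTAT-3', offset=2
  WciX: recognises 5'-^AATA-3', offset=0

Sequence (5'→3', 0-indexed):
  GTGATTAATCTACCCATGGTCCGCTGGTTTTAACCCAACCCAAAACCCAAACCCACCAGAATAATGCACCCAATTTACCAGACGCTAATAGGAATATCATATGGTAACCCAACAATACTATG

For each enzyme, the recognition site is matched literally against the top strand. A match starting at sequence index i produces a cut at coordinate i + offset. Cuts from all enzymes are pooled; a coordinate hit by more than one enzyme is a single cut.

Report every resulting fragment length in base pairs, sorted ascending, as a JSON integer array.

Scan for sites:
  PtaX (ACCCA, off=4): starts [11, 32, 37, 44, 50, 67, 106] → cuts [15, 36, 41, 48, 54, 71, 110]
  QalX (TGGT, off=1): starts [16, 24, 101, 120] → cuts [17, 25, 102, 121]
  AzqX (TCTAGTAT, off=2): no sites
  WciX (AATA, off=0): starts [59, 86, 92, 113] → cuts [59, 86, 92, 113]

Pooled cuts: [15, 17, 25, 36, 41, 48, 54, 59, 71, 86, 92, 102, 110, 113, 121]

Fragments:
  15→17: 2 bp
  17→25: 8 bp
  25→36: 11 bp
  36→41: 5 bp
  41→48: 7 bp
  48→54: 6 bp
  54→59: 5 bp
  59→71: 12 bp
  71→86: 15 bp
  86→92: 6 bp
  92→102: 10 bp
  102→110: 8 bp
  110→113: 3 bp
  113→121: 8 bp
  121→15 (wrap): 122-121+15 = 16 bp

[2,3,5,5,6,6,7,8,8,8,10,11,12,15,16]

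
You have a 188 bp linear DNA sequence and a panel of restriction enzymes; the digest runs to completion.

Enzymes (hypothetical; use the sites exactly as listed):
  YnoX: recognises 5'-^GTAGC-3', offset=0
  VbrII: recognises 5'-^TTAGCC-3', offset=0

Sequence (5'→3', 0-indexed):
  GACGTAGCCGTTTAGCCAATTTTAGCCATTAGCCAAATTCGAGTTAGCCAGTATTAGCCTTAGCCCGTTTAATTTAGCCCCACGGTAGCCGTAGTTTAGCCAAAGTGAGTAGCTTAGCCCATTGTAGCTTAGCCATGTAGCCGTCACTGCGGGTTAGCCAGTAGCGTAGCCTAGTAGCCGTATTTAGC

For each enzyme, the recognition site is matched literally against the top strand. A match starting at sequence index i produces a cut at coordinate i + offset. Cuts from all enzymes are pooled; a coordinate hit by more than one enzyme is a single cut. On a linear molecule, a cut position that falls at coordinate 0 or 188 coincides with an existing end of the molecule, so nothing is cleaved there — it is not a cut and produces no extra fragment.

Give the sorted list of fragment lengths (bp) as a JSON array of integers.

[3,5,5,5,6,7,7,8,8,8,10,10,10,11,11,13,14,15,15,17]

Site scan:
  YnoX (GTAGC, off=0): starts [3, 84, 108, 123, 136, 160, 165, 173] → cuts [3, 84, 108, 123, 136, 160, 165, 173]
  VbrII (TTAGCC, off=0): starts [11, 21, 28, 43, 53, 59, 73, 95, 113, 128, 153] → cuts [11, 21, 28, 43, 53, 59, 73, 95, 113, 128, 153]

Pooled cuts: [3, 11, 21, 28, 43, 53, 59, 73, 84, 95, 108, 113, 123, 128, 136, 153, 160, 165, 173]

Fragment lengths:
  [0,3): 3 bp
  [3,11): 8 bp
  [11,21): 10 bp
  [21,28): 7 bp
  [28,43): 15 bp
  [43,53): 10 bp
  [53,59): 6 bp
  [59,73): 14 bp
  [73,84): 11 bp
  [84,95): 11 bp
  [95,108): 13 bp
  [108,113): 5 bp
  [113,123): 10 bp
  [123,128): 5 bp
  [128,136): 8 bp
  [136,153): 17 bp
  [153,160): 7 bp
  [160,165): 5 bp
  [165,173): 8 bp
  [173,188): 15 bp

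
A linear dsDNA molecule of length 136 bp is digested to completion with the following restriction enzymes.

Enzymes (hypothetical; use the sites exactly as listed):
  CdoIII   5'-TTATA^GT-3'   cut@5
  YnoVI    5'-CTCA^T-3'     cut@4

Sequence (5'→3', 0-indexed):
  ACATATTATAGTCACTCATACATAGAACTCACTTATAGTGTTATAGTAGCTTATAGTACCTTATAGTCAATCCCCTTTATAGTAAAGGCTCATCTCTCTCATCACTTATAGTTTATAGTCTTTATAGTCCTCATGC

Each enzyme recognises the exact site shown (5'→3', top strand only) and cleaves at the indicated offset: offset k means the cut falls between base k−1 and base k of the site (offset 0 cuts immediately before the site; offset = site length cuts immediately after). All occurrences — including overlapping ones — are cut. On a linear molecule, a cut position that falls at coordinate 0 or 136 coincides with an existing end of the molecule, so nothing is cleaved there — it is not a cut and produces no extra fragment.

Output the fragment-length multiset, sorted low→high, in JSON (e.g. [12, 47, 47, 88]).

Site scan:
  CdoIII (TTATAGT, off=5): starts [5, 32, 40, 50, 60, 76, 105, 112, 121] → cuts [10, 37, 45, 55, 65, 81, 110, 117, 126]
  YnoVI (CTCAT, off=4): starts [14, 88, 97, 129] → cuts [18, 92, 101, 133]

All cut coordinates (distinct, sorted): [10, 18, 37, 45, 55, 65, 81, 92, 101, 110, 117, 126, 133]

Fragment lengths:
  [0,10): 10 bp
  [10,18): 8 bp
  [18,37): 19 bp
  [37,45): 8 bp
  [45,55): 10 bp
  [55,65): 10 bp
  [65,81): 16 bp
  [81,92): 11 bp
  [92,101): 9 bp
  [101,110): 9 bp
  [110,117): 7 bp
  [117,126): 9 bp
  [126,133): 7 bp
  [133,136): 3 bp

[3,7,7,8,8,9,9,9,10,10,10,11,16,19]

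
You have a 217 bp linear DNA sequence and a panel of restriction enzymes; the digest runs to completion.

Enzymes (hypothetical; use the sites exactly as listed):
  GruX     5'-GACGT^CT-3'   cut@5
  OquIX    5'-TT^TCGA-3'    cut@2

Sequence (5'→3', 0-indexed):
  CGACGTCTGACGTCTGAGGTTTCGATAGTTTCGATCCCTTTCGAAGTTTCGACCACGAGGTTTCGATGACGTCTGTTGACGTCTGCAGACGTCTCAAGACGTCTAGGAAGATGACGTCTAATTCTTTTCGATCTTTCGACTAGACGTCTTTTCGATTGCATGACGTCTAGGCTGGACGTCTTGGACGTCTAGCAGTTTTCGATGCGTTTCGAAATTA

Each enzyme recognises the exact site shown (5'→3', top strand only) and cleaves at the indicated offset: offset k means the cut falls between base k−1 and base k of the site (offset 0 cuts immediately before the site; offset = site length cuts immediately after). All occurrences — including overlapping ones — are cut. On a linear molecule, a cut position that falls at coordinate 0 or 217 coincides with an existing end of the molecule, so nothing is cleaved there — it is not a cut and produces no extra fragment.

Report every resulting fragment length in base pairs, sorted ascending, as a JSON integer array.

Scan for sites:
  GruX GACGTCT/5: at [1, 8, 67, 77, 87, 97, 112, 142, 161, 174, 183] ⇒ [6, 13, 72, 82, 92, 102, 117, 147, 166, 179, 188]
  OquIX TTTCGA/2: at [19, 28, 38, 46, 60, 125, 133, 149, 196, 206] ⇒ [21, 30, 40, 48, 62, 127, 135, 151, 198, 208]

Pooled cuts: [6, 13, 21, 30, 40, 48, 62, 72, 82, 92, 102, 117, 127, 135, 147, 151, 166, 179, 188, 198, 208]

Fragments:
  [0,6): 6 bp
  [6,13): 7 bp
  [13,21): 8 bp
  [21,30): 9 bp
  [30,40): 10 bp
  [40,48): 8 bp
  [48,62): 14 bp
  [62,72): 10 bp
  [72,82): 10 bp
  [82,92): 10 bp
  [92,102): 10 bp
  [102,117): 15 bp
  [117,127): 10 bp
  [127,135): 8 bp
  [135,147): 12 bp
  [147,151): 4 bp
  [151,166): 15 bp
  [166,179): 13 bp
  [179,188): 9 bp
  [188,198): 10 bp
  [198,208): 10 bp
  [208,217): 9 bp

[4,6,7,8,8,8,9,9,9,10,10,10,10,10,10,10,10,12,13,14,15,15]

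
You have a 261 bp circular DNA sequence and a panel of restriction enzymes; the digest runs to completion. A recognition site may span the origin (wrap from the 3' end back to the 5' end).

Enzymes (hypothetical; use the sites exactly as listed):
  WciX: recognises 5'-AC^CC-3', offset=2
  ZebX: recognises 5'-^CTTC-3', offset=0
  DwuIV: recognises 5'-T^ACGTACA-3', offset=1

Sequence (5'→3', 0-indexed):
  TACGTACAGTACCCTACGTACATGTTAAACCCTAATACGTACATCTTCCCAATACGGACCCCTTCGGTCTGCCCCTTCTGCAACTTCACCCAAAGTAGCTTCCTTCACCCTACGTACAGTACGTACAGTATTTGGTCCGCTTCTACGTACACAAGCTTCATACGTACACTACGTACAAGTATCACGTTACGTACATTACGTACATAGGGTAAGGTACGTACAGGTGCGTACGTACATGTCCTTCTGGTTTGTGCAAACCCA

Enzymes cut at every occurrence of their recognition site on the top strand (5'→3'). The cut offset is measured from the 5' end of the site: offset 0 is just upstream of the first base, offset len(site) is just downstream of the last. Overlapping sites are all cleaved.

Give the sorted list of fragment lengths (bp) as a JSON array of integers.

[2,3,3,4,4,5,6,6,6,6,8,9,9,9,9,9,11,11,11,13,14,15,15,18,18,18,19]

Site scan:
  WciX (ACCC, off=2): starts [10, 28, 57, 87, 106, 256] → cuts [12, 30, 59, 89, 108, 258]
  ZebX (CTTC, off=0): starts [44, 61, 74, 83, 98, 102, 139, 155, 240] → cuts [44, 61, 74, 83, 98, 102, 139, 155, 240]
  DwuIV (TACGTACA, off=1): starts [0, 14, 35, 110, 119, 143, 160, 169, 187, 196, 214, 228] → cuts [1, 15, 36, 111, 120, 144, 161, 170, 188, 197, 215, 229]

All cut coordinates (distinct, sorted): [1, 12, 15, 30, 36, 44, 59, 61, 74, 83, 89, 98, 102, 108, 111, 120, 139, 144, 155, 161, 170, 188, 197, 215, 229, 240, 258]

Fragment lengths:
  1→12: 11 bp
  12→15: 3 bp
  15→30: 15 bp
  30→36: 6 bp
  36→44: 8 bp
  44→59: 15 bp
  59→61: 2 bp
  61→74: 13 bp
  74→83: 9 bp
  83→89: 6 bp
  89→98: 9 bp
  98→102: 4 bp
  102→108: 6 bp
  108→111: 3 bp
  111→120: 9 bp
  120→139: 19 bp
  139→144: 5 bp
  144→155: 11 bp
  155→161: 6 bp
  161→170: 9 bp
  170→188: 18 bp
  188→197: 9 bp
  197→215: 18 bp
  215→229: 14 bp
  229→240: 11 bp
  240→258: 18 bp
  258→1 (wrap): 261-258+1 = 4 bp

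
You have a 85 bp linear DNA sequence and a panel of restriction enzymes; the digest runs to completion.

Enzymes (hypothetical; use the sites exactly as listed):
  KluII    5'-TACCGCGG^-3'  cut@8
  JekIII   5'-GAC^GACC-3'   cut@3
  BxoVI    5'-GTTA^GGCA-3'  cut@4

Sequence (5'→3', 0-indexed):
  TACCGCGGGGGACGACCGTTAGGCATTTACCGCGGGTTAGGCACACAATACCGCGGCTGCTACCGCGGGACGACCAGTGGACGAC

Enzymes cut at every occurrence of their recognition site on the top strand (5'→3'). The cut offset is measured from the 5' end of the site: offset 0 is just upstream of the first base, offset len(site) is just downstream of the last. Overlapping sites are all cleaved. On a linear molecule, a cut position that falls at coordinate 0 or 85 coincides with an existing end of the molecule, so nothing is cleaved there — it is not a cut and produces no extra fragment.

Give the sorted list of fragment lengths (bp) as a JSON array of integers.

Site scan:
  KluII TACCGCGG/8: at [0, 27, 48, 60] ⇒ [8, 35, 56, 68]
  JekIII GACGACC/3: at [10, 68] ⇒ [13, 71]
  BxoVI GTTAGGCA/4: at [17, 35] ⇒ [21, 39]

All cut coordinates (distinct, sorted): [8, 13, 21, 35, 39, 56, 68, 71]

Fragment lengths:
  [0,8): 8 bp
  [8,13): 5 bp
  [13,21): 8 bp
  [21,35): 14 bp
  [35,39): 4 bp
  [39,56): 17 bp
  [56,68): 12 bp
  [68,71): 3 bp
  [71,85): 14 bp

[3,4,5,8,8,12,14,14,17]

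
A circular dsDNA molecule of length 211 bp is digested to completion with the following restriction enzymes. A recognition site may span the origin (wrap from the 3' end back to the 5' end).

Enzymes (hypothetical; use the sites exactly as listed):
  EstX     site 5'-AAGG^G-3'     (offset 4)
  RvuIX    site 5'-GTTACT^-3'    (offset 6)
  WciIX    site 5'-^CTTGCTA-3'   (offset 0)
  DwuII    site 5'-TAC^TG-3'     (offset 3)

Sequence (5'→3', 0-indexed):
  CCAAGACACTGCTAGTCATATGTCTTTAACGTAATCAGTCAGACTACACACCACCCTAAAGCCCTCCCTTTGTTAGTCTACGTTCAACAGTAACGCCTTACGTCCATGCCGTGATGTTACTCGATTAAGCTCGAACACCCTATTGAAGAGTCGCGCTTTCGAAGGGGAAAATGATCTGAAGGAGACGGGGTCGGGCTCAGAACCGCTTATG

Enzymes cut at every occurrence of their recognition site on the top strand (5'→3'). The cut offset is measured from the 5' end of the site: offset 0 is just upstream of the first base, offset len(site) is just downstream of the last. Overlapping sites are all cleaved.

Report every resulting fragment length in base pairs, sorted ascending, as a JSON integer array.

Per-enzyme occurrences:
  EstX AAGGG/4: at [161] ⇒ [165]
  RvuIX GTTACT/6: at [115] ⇒ [121]
  WciIX (CTTGCTA, off=0): no sites
  DwuII (TACTG, off=3): no sites

All cut coordinates (distinct, sorted): [121, 165]

Fragments:
  121→165: 44 bp
  165→121 (wrap): 211-165+121 = 167 bp

[44,167]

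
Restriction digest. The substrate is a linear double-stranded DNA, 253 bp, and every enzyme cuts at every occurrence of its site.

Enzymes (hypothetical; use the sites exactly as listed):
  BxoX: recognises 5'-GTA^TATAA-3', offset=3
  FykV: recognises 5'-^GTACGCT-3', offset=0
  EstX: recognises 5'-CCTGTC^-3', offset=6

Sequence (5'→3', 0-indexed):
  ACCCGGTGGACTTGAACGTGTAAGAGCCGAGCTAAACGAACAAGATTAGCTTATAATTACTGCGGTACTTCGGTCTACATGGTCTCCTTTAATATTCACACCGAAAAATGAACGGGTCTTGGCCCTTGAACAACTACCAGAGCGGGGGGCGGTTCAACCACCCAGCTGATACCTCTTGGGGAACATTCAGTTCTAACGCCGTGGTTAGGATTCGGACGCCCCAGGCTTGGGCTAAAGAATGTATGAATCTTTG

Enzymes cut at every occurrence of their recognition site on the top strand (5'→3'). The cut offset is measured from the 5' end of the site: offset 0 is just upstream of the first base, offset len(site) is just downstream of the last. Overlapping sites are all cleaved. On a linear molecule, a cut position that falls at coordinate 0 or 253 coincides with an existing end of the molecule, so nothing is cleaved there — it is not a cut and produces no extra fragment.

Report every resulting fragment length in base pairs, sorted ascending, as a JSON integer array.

[253]

Per-enzyme occurrences:
  BxoX (GTATATAA, off=3): no sites
  FykV (GTACGCT, off=0): no sites
  EstX (CCTGTC, off=6): no sites

Pooled cuts: ∅

Fragment lengths:
  no cuts → one linear fragment of 253 bp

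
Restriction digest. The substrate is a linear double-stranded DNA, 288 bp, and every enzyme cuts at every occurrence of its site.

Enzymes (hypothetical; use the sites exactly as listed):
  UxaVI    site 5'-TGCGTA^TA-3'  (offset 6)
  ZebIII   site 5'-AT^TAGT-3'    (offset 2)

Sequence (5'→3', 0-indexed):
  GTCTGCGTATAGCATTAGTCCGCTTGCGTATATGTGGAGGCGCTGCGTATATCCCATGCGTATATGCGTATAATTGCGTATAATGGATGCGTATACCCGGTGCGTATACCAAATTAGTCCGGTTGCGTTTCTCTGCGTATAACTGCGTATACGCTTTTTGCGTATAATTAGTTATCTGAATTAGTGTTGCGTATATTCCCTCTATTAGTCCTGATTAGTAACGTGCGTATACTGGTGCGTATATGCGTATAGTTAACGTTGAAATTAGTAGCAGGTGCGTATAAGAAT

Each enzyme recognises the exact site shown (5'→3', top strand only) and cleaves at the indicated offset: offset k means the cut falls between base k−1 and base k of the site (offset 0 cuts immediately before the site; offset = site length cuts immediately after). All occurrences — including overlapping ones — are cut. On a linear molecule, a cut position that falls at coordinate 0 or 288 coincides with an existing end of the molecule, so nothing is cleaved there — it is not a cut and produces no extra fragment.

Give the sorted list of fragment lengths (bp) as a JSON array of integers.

[4,6,7,8,8,8,9,10,10,10,12,12,12,13,13,13,13,14,15,15,16,16,19,25]

Scan for sites:
  UxaVI TGCGTATA/6: at [3, 24, 43, 56, 64, 74, 87, 100, 133, 143, 158, 187, 223, 235, 243, 275] ⇒ [9, 30, 49, 62, 70, 80, 93, 106, 139, 149, 164, 193, 229, 241, 249, 281]
  ZebIII ATTAGT/2: at [13, 112, 166, 179, 203, 213, 263] ⇒ [15, 114, 168, 181, 205, 215, 265]

All cut coordinates (distinct, sorted): [9, 15, 30, 49, 62, 70, 80, 93, 106, 114, 139, 149, 164, 168, 181, 193, 205, 215, 229, 241, 249, 265, 281]

Fragment lengths:
  [0,9): 9 bp
  [9,15): 6 bp
  [15,30): 15 bp
  [30,49): 19 bp
  [49,62): 13 bp
  [62,70): 8 bp
  [70,80): 10 bp
  [80,93): 13 bp
  [93,106): 13 bp
  [106,114): 8 bp
  [114,139): 25 bp
  [139,149): 10 bp
  [149,164): 15 bp
  [164,168): 4 bp
  [168,181): 13 bp
  [181,193): 12 bp
  [193,205): 12 bp
  [205,215): 10 bp
  [215,229): 14 bp
  [229,241): 12 bp
  [241,249): 8 bp
  [249,265): 16 bp
  [265,281): 16 bp
  [281,288): 7 bp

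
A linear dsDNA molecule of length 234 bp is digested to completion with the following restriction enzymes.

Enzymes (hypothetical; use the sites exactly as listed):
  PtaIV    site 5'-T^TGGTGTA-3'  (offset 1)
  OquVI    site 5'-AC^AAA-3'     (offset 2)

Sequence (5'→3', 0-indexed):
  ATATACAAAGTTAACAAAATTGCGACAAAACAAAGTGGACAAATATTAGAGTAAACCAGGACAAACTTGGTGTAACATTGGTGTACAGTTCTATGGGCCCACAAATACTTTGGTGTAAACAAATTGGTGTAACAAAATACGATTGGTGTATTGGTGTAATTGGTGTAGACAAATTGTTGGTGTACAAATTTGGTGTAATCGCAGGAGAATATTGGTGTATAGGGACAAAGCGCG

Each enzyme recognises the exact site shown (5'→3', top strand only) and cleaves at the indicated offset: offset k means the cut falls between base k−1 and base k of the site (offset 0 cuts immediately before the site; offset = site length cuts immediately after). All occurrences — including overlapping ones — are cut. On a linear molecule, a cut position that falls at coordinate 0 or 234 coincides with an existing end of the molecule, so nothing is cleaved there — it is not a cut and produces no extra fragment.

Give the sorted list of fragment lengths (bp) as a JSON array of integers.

Per-enzyme occurrences:
  PtaIV (TTGGTGTA, off=1): starts [66, 77, 109, 123, 142, 150, 159, 176, 189, 211] → cuts [67, 78, 110, 124, 143, 151, 160, 177, 190, 212]
  OquVI (ACAAA, off=2): starts [4, 13, 24, 29, 38, 60, 100, 118, 131, 168, 183, 224] → cuts [6, 15, 26, 31, 40, 62, 102, 120, 133, 170, 185, 226]

All cut coordinates (distinct, sorted): [6, 15, 26, 31, 40, 62, 67, 78, 102, 110, 120, 124, 133, 143, 151, 160, 170, 177, 185, 190, 212, 226]

Fragments:
  [0,6): 6 bp
  [6,15): 9 bp
  [15,26): 11 bp
  [26,31): 5 bp
  [31,40): 9 bp
  [40,62): 22 bp
  [62,67): 5 bp
  [67,78): 11 bp
  [78,102): 24 bp
  [102,110): 8 bp
  [110,120): 10 bp
  [120,124): 4 bp
  [124,133): 9 bp
  [133,143): 10 bp
  [143,151): 8 bp
  [151,160): 9 bp
  [160,170): 10 bp
  [170,177): 7 bp
  [177,185): 8 bp
  [185,190): 5 bp
  [190,212): 22 bp
  [212,226): 14 bp
  [226,234): 8 bp

[4,5,5,5,6,7,8,8,8,8,9,9,9,9,10,10,10,11,11,14,22,22,24]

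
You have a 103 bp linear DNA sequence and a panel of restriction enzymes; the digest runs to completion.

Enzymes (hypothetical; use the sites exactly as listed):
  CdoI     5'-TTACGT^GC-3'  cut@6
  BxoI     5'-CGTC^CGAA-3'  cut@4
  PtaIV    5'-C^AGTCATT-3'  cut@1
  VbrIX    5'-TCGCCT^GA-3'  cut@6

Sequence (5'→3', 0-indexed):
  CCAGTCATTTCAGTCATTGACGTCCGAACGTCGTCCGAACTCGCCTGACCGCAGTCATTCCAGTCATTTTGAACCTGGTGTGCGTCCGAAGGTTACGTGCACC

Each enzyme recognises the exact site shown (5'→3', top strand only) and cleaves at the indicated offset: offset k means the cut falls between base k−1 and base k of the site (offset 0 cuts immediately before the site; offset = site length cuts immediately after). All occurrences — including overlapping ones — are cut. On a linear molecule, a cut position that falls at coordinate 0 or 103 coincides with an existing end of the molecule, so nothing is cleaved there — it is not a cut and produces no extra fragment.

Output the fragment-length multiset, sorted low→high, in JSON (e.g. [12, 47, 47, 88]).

[2,5,6,9,9,11,11,12,13,25]

Per-enzyme occurrences:
  CdoI (TTACGTGC, off=6): starts [92] → cuts [98]
  BxoI (CGTCCGAA, off=4): starts [20, 31, 82] → cuts [24, 35, 86]
  PtaIV (CAGTCATT, off=1): starts [1, 10, 51, 60] → cuts [2, 11, 52, 61]
  VbrIX (TCGCCTGA, off=6): starts [40] → cuts [46]

All cut coordinates (distinct, sorted): [2, 11, 24, 35, 46, 52, 61, 86, 98]

Fragment lengths:
  [0,2): 2 bp
  [2,11): 9 bp
  [11,24): 13 bp
  [24,35): 11 bp
  [35,46): 11 bp
  [46,52): 6 bp
  [52,61): 9 bp
  [61,86): 25 bp
  [86,98): 12 bp
  [98,103): 5 bp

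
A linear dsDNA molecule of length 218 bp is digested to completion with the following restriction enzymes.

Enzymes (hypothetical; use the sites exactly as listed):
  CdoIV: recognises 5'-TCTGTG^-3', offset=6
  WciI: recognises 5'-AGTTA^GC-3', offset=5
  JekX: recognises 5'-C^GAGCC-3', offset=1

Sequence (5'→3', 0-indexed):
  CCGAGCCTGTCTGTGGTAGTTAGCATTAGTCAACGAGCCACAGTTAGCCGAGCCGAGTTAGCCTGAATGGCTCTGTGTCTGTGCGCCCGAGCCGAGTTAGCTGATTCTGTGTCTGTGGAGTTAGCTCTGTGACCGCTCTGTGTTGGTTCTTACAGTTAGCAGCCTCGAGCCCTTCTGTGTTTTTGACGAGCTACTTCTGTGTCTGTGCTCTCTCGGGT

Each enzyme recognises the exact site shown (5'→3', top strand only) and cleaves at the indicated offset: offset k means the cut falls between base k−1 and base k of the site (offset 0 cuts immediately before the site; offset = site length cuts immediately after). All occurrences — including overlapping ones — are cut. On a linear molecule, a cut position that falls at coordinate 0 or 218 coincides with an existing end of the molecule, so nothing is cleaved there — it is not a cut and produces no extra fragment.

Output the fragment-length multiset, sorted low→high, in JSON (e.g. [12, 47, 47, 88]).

[2,3,5,6,6,6,6,7,8,8,11,11,11,11,12,12,12,13,13,16,17,22]

Scan for sites:
  CdoIV TCTGTG/6: at [9, 71, 77, 105, 111, 125, 136, 173, 195, 201] ⇒ [15, 77, 83, 111, 117, 131, 142, 179, 201, 207]
  WciI AGTTAGC/5: at [17, 41, 55, 94, 118, 153] ⇒ [22, 46, 60, 99, 123, 158]
  JekX CGAGCC/1: at [1, 33, 48, 87, 165] ⇒ [2, 34, 49, 88, 166]

All cut coordinates (distinct, sorted): [2, 15, 22, 34, 46, 49, 60, 77, 83, 88, 99, 111, 117, 123, 131, 142, 158, 166, 179, 201, 207]

Fragments:
  [0,2): 2 bp
  [2,15): 13 bp
  [15,22): 7 bp
  [22,34): 12 bp
  [34,46): 12 bp
  [46,49): 3 bp
  [49,60): 11 bp
  [60,77): 17 bp
  [77,83): 6 bp
  [83,88): 5 bp
  [88,99): 11 bp
  [99,111): 12 bp
  [111,117): 6 bp
  [117,123): 6 bp
  [123,131): 8 bp
  [131,142): 11 bp
  [142,158): 16 bp
  [158,166): 8 bp
  [166,179): 13 bp
  [179,201): 22 bp
  [201,207): 6 bp
  [207,218): 11 bp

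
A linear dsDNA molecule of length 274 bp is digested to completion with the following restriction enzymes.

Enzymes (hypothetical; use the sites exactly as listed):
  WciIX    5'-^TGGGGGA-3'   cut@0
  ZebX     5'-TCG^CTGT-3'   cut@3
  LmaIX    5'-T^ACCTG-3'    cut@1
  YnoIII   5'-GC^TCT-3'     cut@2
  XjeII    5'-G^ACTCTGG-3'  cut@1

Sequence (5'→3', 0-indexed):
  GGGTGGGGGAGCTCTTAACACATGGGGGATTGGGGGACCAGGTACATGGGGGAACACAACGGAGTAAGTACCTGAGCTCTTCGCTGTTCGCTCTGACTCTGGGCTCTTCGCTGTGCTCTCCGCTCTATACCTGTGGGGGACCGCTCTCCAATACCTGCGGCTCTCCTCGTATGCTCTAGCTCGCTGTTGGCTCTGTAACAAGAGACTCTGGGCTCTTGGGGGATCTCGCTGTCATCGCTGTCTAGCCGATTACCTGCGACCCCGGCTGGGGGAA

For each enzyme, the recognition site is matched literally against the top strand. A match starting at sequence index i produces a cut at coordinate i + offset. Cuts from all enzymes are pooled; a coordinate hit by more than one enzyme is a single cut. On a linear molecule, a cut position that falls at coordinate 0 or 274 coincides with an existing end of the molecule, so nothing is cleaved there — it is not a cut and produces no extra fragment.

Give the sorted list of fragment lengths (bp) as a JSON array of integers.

Scan for sites:
  WciIX TGGGGGA/0: at [3, 22, 30, 46, 133, 216, 266] ⇒ [3, 22, 30, 46, 133, 216, 266]
  ZebX TCGCTGT/3: at [80, 107, 180, 225, 234] ⇒ [83, 110, 183, 228, 237]
  LmaIX TACCTG/1: at [68, 127, 151, 250] ⇒ [69, 128, 152, 251]
  YnoIII GCTCT/2: at [10, 75, 89, 102, 114, 121, 142, 159, 172, 189, 211] ⇒ [12, 77, 91, 104, 116, 123, 144, 161, 174, 191, 213]
  XjeII GACTCTGG/1: at [94, 203] ⇒ [95, 204]

All cut coordinates (distinct, sorted): [3, 12, 22, 30, 46, 69, 77, 83, 91, 95, 104, 110, 116, 123, 128, 133, 144, 152, 161, 174, 183, 191, 204, 213, 216, 228, 237, 251, 266]

Fragments:
  [0,3): 3 bp
  [3,12): 9 bp
  [12,22): 10 bp
  [22,30): 8 bp
  [30,46): 16 bp
  [46,69): 23 bp
  [69,77): 8 bp
  [77,83): 6 bp
  [83,91): 8 bp
  [91,95): 4 bp
  [95,104): 9 bp
  [104,110): 6 bp
  [110,116): 6 bp
  [116,123): 7 bp
  [123,128): 5 bp
  [128,133): 5 bp
  [133,144): 11 bp
  [144,152): 8 bp
  [152,161): 9 bp
  [161,174): 13 bp
  [174,183): 9 bp
  [183,191): 8 bp
  [191,204): 13 bp
  [204,213): 9 bp
  [213,216): 3 bp
  [216,228): 12 bp
  [228,237): 9 bp
  [237,251): 14 bp
  [251,266): 15 bp
  [266,274): 8 bp

[3,3,4,5,5,6,6,6,7,8,8,8,8,8,8,9,9,9,9,9,9,10,11,12,13,13,14,15,16,23]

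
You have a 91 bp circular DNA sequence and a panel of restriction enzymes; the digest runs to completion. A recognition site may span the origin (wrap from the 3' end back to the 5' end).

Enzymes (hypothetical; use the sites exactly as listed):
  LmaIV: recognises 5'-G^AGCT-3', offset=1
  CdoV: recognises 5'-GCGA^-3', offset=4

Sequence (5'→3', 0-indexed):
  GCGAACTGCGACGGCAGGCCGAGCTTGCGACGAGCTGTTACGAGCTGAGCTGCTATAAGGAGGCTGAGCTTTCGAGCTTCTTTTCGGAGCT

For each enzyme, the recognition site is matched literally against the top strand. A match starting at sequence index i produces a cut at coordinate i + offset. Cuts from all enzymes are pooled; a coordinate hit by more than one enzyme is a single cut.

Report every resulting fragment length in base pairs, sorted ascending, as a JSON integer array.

Scan for sites:
  LmaIV GAGCT/1: at [20, 31, 41, 46, 65, 73, 86] ⇒ [21, 32, 42, 47, 66, 74, 87]
  CdoV GCGA/4: at [0, 7, 26] ⇒ [4, 11, 30]

Pooled cuts: [4, 11, 21, 30, 32, 42, 47, 66, 74, 87]

Fragment lengths:
  4→11: 7 bp
  11→21: 10 bp
  21→30: 9 bp
  30→32: 2 bp
  32→42: 10 bp
  42→47: 5 bp
  47→66: 19 bp
  66→74: 8 bp
  74→87: 13 bp
  87→4 (wrap): 91-87+4 = 8 bp

[2,5,7,8,8,9,10,10,13,19]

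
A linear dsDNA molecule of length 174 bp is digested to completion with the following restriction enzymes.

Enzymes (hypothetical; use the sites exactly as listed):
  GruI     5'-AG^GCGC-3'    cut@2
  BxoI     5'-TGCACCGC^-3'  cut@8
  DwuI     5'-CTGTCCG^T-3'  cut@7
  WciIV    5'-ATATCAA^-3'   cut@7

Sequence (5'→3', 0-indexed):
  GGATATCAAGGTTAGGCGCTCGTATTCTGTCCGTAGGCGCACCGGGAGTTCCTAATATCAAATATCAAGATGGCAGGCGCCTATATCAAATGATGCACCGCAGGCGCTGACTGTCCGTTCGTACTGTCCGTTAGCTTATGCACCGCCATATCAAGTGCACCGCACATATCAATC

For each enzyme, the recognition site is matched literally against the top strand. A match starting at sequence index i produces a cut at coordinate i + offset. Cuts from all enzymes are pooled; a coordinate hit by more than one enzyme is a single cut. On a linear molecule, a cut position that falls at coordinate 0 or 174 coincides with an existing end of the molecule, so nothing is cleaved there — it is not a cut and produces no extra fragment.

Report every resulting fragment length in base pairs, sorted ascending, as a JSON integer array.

[2,2,3,6,7,8,8,9,9,9,12,13,13,14,16,18,25]

Site scan:
  GruI AGGCGC/2: at [13, 34, 74, 101] ⇒ [15, 36, 76, 103]
  BxoI TGCACCGC/8: at [93, 138, 155] ⇒ [101, 146, 163]
  DwuI CTGTCCGT/7: at [26, 110, 123] ⇒ [33, 117, 130]
  WciIV ATATCAA/7: at [2, 54, 61, 82, 147, 165] ⇒ [9, 61, 68, 89, 154, 172]

All cut coordinates (distinct, sorted): [9, 15, 33, 36, 61, 68, 76, 89, 101, 103, 117, 130, 146, 154, 163, 172]

Fragment lengths:
  [0,9): 9 bp
  [9,15): 6 bp
  [15,33): 18 bp
  [33,36): 3 bp
  [36,61): 25 bp
  [61,68): 7 bp
  [68,76): 8 bp
  [76,89): 13 bp
  [89,101): 12 bp
  [101,103): 2 bp
  [103,117): 14 bp
  [117,130): 13 bp
  [130,146): 16 bp
  [146,154): 8 bp
  [154,163): 9 bp
  [163,172): 9 bp
  [172,174): 2 bp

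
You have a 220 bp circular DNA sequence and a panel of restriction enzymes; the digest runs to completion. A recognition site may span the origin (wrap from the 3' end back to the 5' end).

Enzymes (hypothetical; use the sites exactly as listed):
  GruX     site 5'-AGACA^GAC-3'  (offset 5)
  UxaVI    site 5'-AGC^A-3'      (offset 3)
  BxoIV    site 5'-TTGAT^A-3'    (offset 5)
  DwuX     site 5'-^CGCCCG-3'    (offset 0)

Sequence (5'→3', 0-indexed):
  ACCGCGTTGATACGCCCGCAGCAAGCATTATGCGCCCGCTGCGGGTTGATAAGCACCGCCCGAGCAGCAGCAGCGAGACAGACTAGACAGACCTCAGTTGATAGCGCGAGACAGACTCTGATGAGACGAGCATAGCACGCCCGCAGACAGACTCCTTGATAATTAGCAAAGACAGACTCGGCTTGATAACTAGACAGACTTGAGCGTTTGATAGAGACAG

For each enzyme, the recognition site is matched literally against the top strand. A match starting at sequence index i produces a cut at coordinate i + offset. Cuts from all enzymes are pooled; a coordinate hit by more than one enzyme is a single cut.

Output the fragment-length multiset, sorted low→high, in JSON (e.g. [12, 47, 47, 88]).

[1,1,2,3,3,4,4,5,6,7,7,7,9,9,9,9,10,11,11,12,12,13,13,16,18,18]

Site scan:
  GruX AGACAGAC/5: at [75, 84, 108, 144, 169, 191, 214] ⇒ [80, 89, 113, 149, 174, 196, 219]
  UxaVI AGCA/3: at [19, 23, 51, 62, 65, 68, 128, 133, 164] ⇒ [22, 26, 54, 65, 68, 71, 131, 136, 167]
  BxoIV TTGATA/5: at [6, 45, 97, 155, 182, 207] ⇒ [11, 50, 102, 160, 187, 212]
  DwuX CGCCCG/0: at [12, 32, 56, 137] ⇒ [12, 32, 56, 137]

All cut coordinates (distinct, sorted): [11, 12, 22, 26, 32, 50, 54, 56, 65, 68, 71, 80, 89, 102, 113, 131, 136, 137, 149, 160, 167, 174, 187, 196, 212, 219]

Fragments:
  11→12: 1 bp
  12→22: 10 bp
  22→26: 4 bp
  26→32: 6 bp
  32→50: 18 bp
  50→54: 4 bp
  54→56: 2 bp
  56→65: 9 bp
  65→68: 3 bp
  68→71: 3 bp
  71→80: 9 bp
  80→89: 9 bp
  89→102: 13 bp
  102→113: 11 bp
  113→131: 18 bp
  131→136: 5 bp
  136→137: 1 bp
  137→149: 12 bp
  149→160: 11 bp
  160→167: 7 bp
  167→174: 7 bp
  174→187: 13 bp
  187→196: 9 bp
  196→212: 16 bp
  212→219: 7 bp
  219→11 (wrap): 220-219+11 = 12 bp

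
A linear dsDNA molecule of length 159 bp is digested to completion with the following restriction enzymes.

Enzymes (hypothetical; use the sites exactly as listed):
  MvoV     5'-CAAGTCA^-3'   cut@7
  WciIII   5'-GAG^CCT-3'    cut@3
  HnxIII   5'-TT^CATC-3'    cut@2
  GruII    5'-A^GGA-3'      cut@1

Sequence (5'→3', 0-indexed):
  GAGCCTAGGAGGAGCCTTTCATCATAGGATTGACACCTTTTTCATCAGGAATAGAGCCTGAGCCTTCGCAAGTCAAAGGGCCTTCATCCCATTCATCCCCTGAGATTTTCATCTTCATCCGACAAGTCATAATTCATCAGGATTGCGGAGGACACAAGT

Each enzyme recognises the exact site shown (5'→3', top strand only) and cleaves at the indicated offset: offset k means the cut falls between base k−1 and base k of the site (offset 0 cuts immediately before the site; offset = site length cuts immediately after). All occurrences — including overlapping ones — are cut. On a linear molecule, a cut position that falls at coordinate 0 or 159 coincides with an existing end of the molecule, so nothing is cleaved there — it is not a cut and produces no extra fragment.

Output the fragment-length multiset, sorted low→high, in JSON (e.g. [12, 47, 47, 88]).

[3,3,4,4,5,5,5,5,6,6,7,9,9,9,10,10,13,14,16,16]

Scan for sites:
  MvoV (CAAGTCA, off=7): starts [68, 122] → cuts [75, 129]
  WciIII (GAGCCT, off=3): starts [0, 11, 53, 59] → cuts [3, 14, 56, 62]
  HnxIII (TTCATC, off=2): starts [17, 40, 82, 91, 107, 113, 132] → cuts [19, 42, 84, 93, 109, 115, 134]
  GruII (AGGA, off=1): starts [6, 9, 25, 46, 138, 148] → cuts [7, 10, 26, 47, 139, 149]

All cut coordinates (distinct, sorted): [3, 7, 10, 14, 19, 26, 42, 47, 56, 62, 75, 84, 93, 109, 115, 129, 134, 139, 149]

Fragment lengths:
  [0,3): 3 bp
  [3,7): 4 bp
  [7,10): 3 bp
  [10,14): 4 bp
  [14,19): 5 bp
  [19,26): 7 bp
  [26,42): 16 bp
  [42,47): 5 bp
  [47,56): 9 bp
  [56,62): 6 bp
  [62,75): 13 bp
  [75,84): 9 bp
  [84,93): 9 bp
  [93,109): 16 bp
  [109,115): 6 bp
  [115,129): 14 bp
  [129,134): 5 bp
  [134,139): 5 bp
  [139,149): 10 bp
  [149,159): 10 bp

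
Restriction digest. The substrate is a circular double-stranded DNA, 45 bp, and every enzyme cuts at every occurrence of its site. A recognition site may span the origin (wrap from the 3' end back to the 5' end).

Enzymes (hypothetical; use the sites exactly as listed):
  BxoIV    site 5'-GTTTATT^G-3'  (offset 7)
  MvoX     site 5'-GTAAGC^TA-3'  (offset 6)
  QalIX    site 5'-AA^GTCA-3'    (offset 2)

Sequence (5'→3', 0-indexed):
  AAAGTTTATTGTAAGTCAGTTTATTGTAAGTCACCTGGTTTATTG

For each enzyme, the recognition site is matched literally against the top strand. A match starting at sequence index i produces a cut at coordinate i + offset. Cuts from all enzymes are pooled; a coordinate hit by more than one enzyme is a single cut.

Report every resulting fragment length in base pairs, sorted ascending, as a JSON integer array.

[4,4,11,11,15]

Per-enzyme occurrences:
  BxoIV GTTTATTG/7: at [3, 18, 37] ⇒ [10, 25, 44]
  MvoX (GTAAGCTA, off=6): no sites
  QalIX AAGTCA/2: at [12, 27] ⇒ [14, 29]

All cut coordinates (distinct, sorted): [10, 14, 25, 29, 44]

Fragment lengths:
  10→14: 4 bp
  14→25: 11 bp
  25→29: 4 bp
  29→44: 15 bp
  44→10 (wrap): 45-44+10 = 11 bp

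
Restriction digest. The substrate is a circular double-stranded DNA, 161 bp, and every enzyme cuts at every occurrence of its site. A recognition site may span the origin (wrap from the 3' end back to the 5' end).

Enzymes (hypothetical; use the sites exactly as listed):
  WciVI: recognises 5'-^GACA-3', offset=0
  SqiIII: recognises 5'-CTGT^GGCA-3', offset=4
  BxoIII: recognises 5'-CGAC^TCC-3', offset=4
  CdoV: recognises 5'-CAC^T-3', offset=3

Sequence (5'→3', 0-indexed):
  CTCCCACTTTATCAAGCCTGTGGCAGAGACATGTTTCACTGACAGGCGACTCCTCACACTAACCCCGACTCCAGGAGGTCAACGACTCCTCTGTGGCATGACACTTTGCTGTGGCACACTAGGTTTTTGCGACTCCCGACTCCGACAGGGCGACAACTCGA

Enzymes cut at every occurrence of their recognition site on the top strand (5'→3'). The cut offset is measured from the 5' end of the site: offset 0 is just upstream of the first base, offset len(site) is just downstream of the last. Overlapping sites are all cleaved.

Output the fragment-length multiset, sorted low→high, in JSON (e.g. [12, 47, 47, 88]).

Per-enzyme occurrences:
  WciVI GACA/0: at [27, 40, 99, 143, 151] ⇒ [27, 40, 99, 143, 151]
  SqiIII CTGTGGCA/4: at [17, 90, 108] ⇒ [21, 94, 112]
  BxoIII CGACTCC/4: at [46, 65, 82, 129, 136, 158] ⇒ [1, 50, 69, 86, 133, 140]
  CdoV CACT/3: at [4, 36, 56, 101, 116] ⇒ [7, 39, 59, 104, 119]

All cut coordinates (distinct, sorted): [1, 7, 21, 27, 39, 40, 50, 59, 69, 86, 94, 99, 104, 112, 119, 133, 140, 143, 151]

Fragment lengths:
  1→7: 6 bp
  7→21: 14 bp
  21→27: 6 bp
  27→39: 12 bp
  39→40: 1 bp
  40→50: 10 bp
  50→59: 9 bp
  59→69: 10 bp
  69→86: 17 bp
  86→94: 8 bp
  94→99: 5 bp
  99→104: 5 bp
  104→112: 8 bp
  112→119: 7 bp
  119→133: 14 bp
  133→140: 7 bp
  140→143: 3 bp
  143→151: 8 bp
  151→1 (wrap): 161-151+1 = 11 bp

[1,3,5,5,6,6,7,7,8,8,8,9,10,10,11,12,14,14,17]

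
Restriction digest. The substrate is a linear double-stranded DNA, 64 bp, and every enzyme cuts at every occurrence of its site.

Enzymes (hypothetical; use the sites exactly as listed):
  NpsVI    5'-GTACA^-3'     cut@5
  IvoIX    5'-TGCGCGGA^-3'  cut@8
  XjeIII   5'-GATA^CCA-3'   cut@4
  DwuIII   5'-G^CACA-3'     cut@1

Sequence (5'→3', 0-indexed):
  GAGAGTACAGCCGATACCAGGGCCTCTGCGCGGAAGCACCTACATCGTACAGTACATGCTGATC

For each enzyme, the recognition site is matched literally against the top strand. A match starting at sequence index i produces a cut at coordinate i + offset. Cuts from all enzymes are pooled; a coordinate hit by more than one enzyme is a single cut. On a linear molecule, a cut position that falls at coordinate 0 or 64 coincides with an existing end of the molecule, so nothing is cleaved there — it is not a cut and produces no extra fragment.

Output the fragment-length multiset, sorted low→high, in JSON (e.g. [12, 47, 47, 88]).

Site scan:
  NpsVI GTACA/5: at [4, 46, 51] ⇒ [9, 51, 56]
  IvoIX TGCGCGGA/8: at [26] ⇒ [34]
  XjeIII GATACCA/4: at [12] ⇒ [16]
  DwuIII (GCACA, off=1): no sites

All cut coordinates (distinct, sorted): [9, 16, 34, 51, 56]

Fragments:
  [0,9): 9 bp
  [9,16): 7 bp
  [16,34): 18 bp
  [34,51): 17 bp
  [51,56): 5 bp
  [56,64): 8 bp

[5,7,8,9,17,18]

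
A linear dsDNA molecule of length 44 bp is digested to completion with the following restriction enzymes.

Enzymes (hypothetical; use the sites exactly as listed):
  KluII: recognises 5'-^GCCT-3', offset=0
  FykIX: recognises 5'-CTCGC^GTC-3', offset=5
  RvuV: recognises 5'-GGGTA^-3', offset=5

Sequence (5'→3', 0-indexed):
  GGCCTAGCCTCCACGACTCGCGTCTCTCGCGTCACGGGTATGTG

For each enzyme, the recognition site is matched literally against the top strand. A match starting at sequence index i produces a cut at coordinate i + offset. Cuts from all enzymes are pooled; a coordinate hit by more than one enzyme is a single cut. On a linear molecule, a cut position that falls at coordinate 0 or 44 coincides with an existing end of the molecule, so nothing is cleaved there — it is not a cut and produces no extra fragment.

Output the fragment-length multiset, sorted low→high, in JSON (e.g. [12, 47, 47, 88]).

[1,4,5,9,10,15]

Per-enzyme occurrences:
  KluII (GCCT, off=0): starts [1, 6] → cuts [1, 6]
  FykIX (CTCGCGTC, off=5): starts [16, 25] → cuts [21, 30]
  RvuV (GGGTA, off=5): starts [35] → cuts [40]

All cut coordinates (distinct, sorted): [1, 6, 21, 30, 40]

Fragment lengths:
  [0,1): 1 bp
  [1,6): 5 bp
  [6,21): 15 bp
  [21,30): 9 bp
  [30,40): 10 bp
  [40,44): 4 bp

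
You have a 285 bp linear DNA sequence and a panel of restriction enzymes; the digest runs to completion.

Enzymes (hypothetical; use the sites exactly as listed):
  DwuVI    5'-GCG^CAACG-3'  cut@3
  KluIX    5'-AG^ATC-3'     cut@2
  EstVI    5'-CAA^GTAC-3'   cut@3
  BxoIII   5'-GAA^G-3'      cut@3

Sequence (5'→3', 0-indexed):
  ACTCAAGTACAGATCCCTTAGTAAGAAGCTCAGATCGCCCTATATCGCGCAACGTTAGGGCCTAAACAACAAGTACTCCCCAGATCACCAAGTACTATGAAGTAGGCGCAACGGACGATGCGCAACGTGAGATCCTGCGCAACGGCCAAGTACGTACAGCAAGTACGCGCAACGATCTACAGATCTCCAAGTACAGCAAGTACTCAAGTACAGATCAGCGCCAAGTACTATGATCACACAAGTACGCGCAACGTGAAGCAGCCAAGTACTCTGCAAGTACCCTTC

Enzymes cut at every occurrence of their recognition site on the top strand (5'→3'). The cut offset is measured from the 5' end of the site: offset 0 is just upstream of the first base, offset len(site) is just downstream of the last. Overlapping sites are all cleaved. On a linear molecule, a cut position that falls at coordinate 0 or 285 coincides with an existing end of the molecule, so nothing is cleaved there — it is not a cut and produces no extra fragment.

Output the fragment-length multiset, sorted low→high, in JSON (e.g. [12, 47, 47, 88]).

Scan for sites:
  DwuVI (GCGCAACG, off=3): starts [46, 105, 119, 136, 166, 245] → cuts [49, 108, 122, 139, 169, 248]
  KluIX (AGATC, off=2): starts [10, 31, 81, 129, 180, 211] → cuts [12, 33, 83, 131, 182, 213]
  EstVI (CAAGTAC, off=3): starts [3, 69, 88, 146, 159, 187, 196, 204, 221, 238, 262, 273] → cuts [6, 72, 91, 149, 162, 190, 199, 207, 224, 241, 265, 276]
  BxoIII (GAAG, off=3): starts [24, 98, 254] → cuts [27, 101, 257]

Pooled cuts: [6, 12, 27, 33, 49, 72, 83, 91, 101, 108, 122, 131, 139, 149, 162, 169, 182, 190, 199, 207, 213, 224, 241, 248, 257, 265, 276]

Fragment lengths:
  [0,6): 6 bp
  [6,12): 6 bp
  [12,27): 15 bp
  [27,33): 6 bp
  [33,49): 16 bp
  [49,72): 23 bp
  [72,83): 11 bp
  [83,91): 8 bp
  [91,101): 10 bp
  [101,108): 7 bp
  [108,122): 14 bp
  [122,131): 9 bp
  [131,139): 8 bp
  [139,149): 10 bp
  [149,162): 13 bp
  [162,169): 7 bp
  [169,182): 13 bp
  [182,190): 8 bp
  [190,199): 9 bp
  [199,207): 8 bp
  [207,213): 6 bp
  [213,224): 11 bp
  [224,241): 17 bp
  [241,248): 7 bp
  [248,257): 9 bp
  [257,265): 8 bp
  [265,276): 11 bp
  [276,285): 9 bp

[6,6,6,6,7,7,7,8,8,8,8,8,9,9,9,9,10,10,11,11,11,13,13,14,15,16,17,23]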